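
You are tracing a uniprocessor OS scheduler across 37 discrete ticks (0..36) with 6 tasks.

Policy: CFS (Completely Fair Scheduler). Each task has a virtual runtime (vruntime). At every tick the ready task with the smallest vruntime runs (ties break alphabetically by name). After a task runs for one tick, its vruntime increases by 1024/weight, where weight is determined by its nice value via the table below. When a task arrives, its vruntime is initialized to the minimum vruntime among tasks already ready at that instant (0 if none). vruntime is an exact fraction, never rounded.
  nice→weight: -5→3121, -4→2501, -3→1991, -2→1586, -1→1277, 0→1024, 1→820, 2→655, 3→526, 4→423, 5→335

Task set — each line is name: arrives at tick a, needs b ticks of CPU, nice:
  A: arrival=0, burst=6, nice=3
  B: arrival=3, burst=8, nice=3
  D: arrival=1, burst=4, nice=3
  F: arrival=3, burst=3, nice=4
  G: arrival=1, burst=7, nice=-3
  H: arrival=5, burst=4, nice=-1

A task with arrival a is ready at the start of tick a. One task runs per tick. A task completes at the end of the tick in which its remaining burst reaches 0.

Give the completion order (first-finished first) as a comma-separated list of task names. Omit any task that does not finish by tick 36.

t=0: vr[A=0] → run A
t=1: vr[A=512/263 D=512/263 G=512/263] → run A
t=2: vr[A=1024/263 D=512/263 G=512/263] → run D
t=3: vr[A=1024/263 B=512/263 D=1024/263 F=512/263 G=512/263] → run B
t=4: vr[A=1024/263 B=1024/263 D=1024/263 F=512/263 G=512/263] → run F
t=5: vr[A=1024/263 B=1024/263 D=1024/263 F=485888/111249 G=512/263 H=512/263] → run G
t=6: vr[A=1024/263 B=1024/263 D=1024/263 F=485888/111249 G=1288704/523633 H=512/263] → run H
t=7: vr[A=1024/263 B=1024/263 D=1024/263 F=485888/111249 G=1288704/523633 H=923136/335851] → run G
t=8: vr[A=1024/263 B=1024/263 D=1024/263 F=485888/111249 G=1558016/523633 H=923136/335851] → run H
t=9: vr[A=1024/263 B=1024/263 D=1024/263 F=485888/111249 G=1558016/523633 H=1192448/335851] → run G
t=10: vr[A=1024/263 B=1024/263 D=1024/263 F=485888/111249 G=1827328/523633 H=1192448/335851] → run G
t=11: vr[A=1024/263 B=1024/263 D=1024/263 F=485888/111249 G=2096640/523633 H=1192448/335851] → run H
t=12: vr[A=1024/263 B=1024/263 D=1024/263 F=485888/111249 G=2096640/523633 H=1461760/335851] → run A
t=13: vr[A=1536/263 B=1024/263 D=1024/263 F=485888/111249 G=2096640/523633 H=1461760/335851] → run B
t=14: vr[A=1536/263 B=1536/263 D=1024/263 F=485888/111249 G=2096640/523633 H=1461760/335851] → run D
t=15: vr[A=1536/263 B=1536/263 D=1536/263 F=485888/111249 G=2096640/523633 H=1461760/335851] → run G
t=16: vr[A=1536/263 B=1536/263 D=1536/263 F=485888/111249 G=2365952/523633 H=1461760/335851] → run H
t=17: vr[A=1536/263 B=1536/263 D=1536/263 F=485888/111249 G=2365952/523633] → run F
t=18: vr[A=1536/263 B=1536/263 D=1536/263 F=755200/111249 G=2365952/523633] → run G
t=19: vr[A=1536/263 B=1536/263 D=1536/263 F=755200/111249 G=2635264/523633] → run G
t=20: vr[A=1536/263 B=1536/263 D=1536/263 F=755200/111249] → run A
t=21: vr[A=2048/263 B=1536/263 D=1536/263 F=755200/111249] → run B
t=22: vr[A=2048/263 B=2048/263 D=1536/263 F=755200/111249] → run D
t=23: vr[A=2048/263 B=2048/263 D=2048/263 F=755200/111249] → run F
t=24: vr[A=2048/263 B=2048/263 D=2048/263] → run A
t=25: vr[A=2560/263 B=2048/263 D=2048/263] → run B
t=26: vr[A=2560/263 B=2560/263 D=2048/263] → run D
t=27: vr[A=2560/263 B=2560/263] → run A
t=28: vr[B=2560/263] → run B
t=29: vr[B=3072/263] → run B
t=30: vr[B=3584/263] → run B
t=31: vr[B=4096/263] → run B
t=32: (idle)
t=33: (idle)
t=34: (idle)
t=35: (idle)
t=36: (idle)

completion order = H, G, F, D, A, B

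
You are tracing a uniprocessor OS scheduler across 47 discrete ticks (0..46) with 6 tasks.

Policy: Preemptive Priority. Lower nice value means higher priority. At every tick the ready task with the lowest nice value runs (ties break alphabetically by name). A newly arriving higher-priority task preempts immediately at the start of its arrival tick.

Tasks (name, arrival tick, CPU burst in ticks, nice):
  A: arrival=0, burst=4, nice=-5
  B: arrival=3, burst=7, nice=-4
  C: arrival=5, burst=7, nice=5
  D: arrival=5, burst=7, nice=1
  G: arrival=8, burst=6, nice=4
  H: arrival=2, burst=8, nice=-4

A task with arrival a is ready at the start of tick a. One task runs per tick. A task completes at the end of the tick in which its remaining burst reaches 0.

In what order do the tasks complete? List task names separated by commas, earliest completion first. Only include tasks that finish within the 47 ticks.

completion order = A, B, H, D, G, C

t=0: ready={A} → run A
t=1: ready={A} → run A
t=2: ready={A,H} → run A
t=3: ready={A,B,H} → run A
t=4: ready={B,H} → run B
t=5: ready={B,C,D,H} → run B
t=6: ready={B,C,D,H} → run B
t=7: ready={B,C,D,H} → run B
t=8: ready={B,C,D,G,H} → run B
t=9: ready={B,C,D,G,H} → run B
t=10: ready={B,C,D,G,H} → run B
t=11: ready={C,D,G,H} → run H
t=12: ready={C,D,G,H} → run H
t=13: ready={C,D,G,H} → run H
t=14: ready={C,D,G,H} → run H
t=15: ready={C,D,G,H} → run H
t=16: ready={C,D,G,H} → run H
t=17: ready={C,D,G,H} → run H
t=18: ready={C,D,G,H} → run H
t=19: ready={C,D,G} → run D
t=20: ready={C,D,G} → run D
t=21: ready={C,D,G} → run D
t=22: ready={C,D,G} → run D
t=23: ready={C,D,G} → run D
t=24: ready={C,D,G} → run D
t=25: ready={C,D,G} → run D
t=26: ready={C,G} → run G
t=27: ready={C,G} → run G
t=28: ready={C,G} → run G
t=29: ready={C,G} → run G
t=30: ready={C,G} → run G
t=31: ready={C,G} → run G
t=32: ready={C} → run C
t=33: ready={C} → run C
t=34: ready={C} → run C
t=35: ready={C} → run C
t=36: ready={C} → run C
t=37: ready={C} → run C
t=38: ready={C} → run C
t=39: (idle)
t=40: (idle)
t=41: (idle)
t=42: (idle)
t=43: (idle)
t=44: (idle)
t=45: (idle)
t=46: (idle)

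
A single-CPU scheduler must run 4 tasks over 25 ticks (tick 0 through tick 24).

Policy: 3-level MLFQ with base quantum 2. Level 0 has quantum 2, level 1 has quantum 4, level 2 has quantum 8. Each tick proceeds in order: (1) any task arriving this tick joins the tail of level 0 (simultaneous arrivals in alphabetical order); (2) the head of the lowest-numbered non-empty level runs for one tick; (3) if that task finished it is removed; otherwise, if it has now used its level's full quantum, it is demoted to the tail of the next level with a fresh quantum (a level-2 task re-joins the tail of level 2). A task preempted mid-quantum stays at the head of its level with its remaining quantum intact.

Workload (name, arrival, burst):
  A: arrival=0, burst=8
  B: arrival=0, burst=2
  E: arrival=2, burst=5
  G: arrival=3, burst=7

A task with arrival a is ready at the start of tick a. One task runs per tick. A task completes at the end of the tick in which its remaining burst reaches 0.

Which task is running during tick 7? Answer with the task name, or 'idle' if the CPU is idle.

running at tick 7 = G

t=0: L0/L1/L2 = AB/-/- → run A
t=1: L0/L1/L2 = AB/-/- → run A
t=2: L0/L1/L2 = BE/A/- → run B
t=3: L0/L1/L2 = BEG/A/- → run B
t=4: L0/L1/L2 = EG/A/- → run E
t=5: L0/L1/L2 = EG/A/- → run E
t=6: L0/L1/L2 = G/AE/- → run G
t=7: L0/L1/L2 = G/AE/- → run G
t=8: L0/L1/L2 = -/AEG/- → run A
t=9: L0/L1/L2 = -/AEG/- → run A
t=10: L0/L1/L2 = -/AEG/- → run A
t=11: L0/L1/L2 = -/AEG/- → run A
t=12: L0/L1/L2 = -/EG/A → run E
t=13: L0/L1/L2 = -/EG/A → run E
t=14: L0/L1/L2 = -/EG/A → run E
t=15: L0/L1/L2 = -/G/A → run G
t=16: L0/L1/L2 = -/G/A → run G
t=17: L0/L1/L2 = -/G/A → run G
t=18: L0/L1/L2 = -/G/A → run G
t=19: L0/L1/L2 = -/-/AG → run A
t=20: L0/L1/L2 = -/-/AG → run A
t=21: L0/L1/L2 = -/-/G → run G
t=22: (idle)
t=23: (idle)
t=24: (idle)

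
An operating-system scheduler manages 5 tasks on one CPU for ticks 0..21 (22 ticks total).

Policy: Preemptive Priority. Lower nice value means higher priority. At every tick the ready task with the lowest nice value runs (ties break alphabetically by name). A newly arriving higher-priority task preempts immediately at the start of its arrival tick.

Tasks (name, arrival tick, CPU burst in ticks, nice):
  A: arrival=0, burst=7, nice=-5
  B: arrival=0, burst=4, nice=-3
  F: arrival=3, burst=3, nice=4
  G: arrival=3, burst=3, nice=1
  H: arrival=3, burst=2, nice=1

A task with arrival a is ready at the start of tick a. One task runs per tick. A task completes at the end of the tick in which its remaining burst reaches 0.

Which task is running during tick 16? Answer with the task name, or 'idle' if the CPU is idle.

t=0: ready={A,B} → run A
t=1: ready={A,B} → run A
t=2: ready={A,B} → run A
t=3: ready={A,B,F,G,H} → run A
t=4: ready={A,B,F,G,H} → run A
t=5: ready={A,B,F,G,H} → run A
t=6: ready={A,B,F,G,H} → run A
t=7: ready={B,F,G,H} → run B
t=8: ready={B,F,G,H} → run B
t=9: ready={B,F,G,H} → run B
t=10: ready={B,F,G,H} → run B
t=11: ready={F,G,H} → run G
t=12: ready={F,G,H} → run G
t=13: ready={F,G,H} → run G
t=14: ready={F,H} → run H
t=15: ready={F,H} → run H
t=16: ready={F} → run F
t=17: ready={F} → run F
t=18: ready={F} → run F
t=19: (idle)
t=20: (idle)
t=21: (idle)

running at tick 16 = F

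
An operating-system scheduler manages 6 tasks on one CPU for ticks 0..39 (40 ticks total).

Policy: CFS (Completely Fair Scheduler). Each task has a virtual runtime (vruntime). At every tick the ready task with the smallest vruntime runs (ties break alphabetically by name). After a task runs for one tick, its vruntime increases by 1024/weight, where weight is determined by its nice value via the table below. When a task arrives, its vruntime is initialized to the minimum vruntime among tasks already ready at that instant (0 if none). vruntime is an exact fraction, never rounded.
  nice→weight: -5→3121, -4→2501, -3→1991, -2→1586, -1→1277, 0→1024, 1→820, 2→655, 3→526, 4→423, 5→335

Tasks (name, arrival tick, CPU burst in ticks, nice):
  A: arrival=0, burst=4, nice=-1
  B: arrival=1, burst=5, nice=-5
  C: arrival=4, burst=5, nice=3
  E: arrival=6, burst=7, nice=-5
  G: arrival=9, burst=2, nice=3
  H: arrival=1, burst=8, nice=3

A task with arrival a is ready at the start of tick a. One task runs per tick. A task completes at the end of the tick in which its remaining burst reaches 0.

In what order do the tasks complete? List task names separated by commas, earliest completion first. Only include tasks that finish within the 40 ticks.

t=0: vr[A=0] → run A
t=1: vr[A=1024/1277 B=1024/1277 H=1024/1277] → run A
t=2: vr[A=2048/1277 B=1024/1277 H=1024/1277] → run B
t=3: vr[A=2048/1277 B=4503552/3985517 H=1024/1277] → run H
t=4: vr[A=2048/1277 B=4503552/3985517 C=4503552/3985517 H=923136/335851] → run B
t=5: vr[A=2048/1277 B=5811200/3985517 C=4503552/3985517 H=923136/335851] → run C
t=6: vr[A=2048/1277 B=5811200/3985517 C=3225018880/1048190971 E=5811200/3985517 H=923136/335851] → run B
t=7: vr[A=2048/1277 B=7118848/3985517 C=3225018880/1048190971 E=5811200/3985517 H=923136/335851] → run E
t=8: vr[A=2048/1277 B=7118848/3985517 C=3225018880/1048190971 E=7118848/3985517 H=923136/335851] → run A
t=9: vr[A=3072/1277 B=7118848/3985517 C=3225018880/1048190971 E=7118848/3985517 G=7118848/3985517 H=923136/335851] → run B
t=10: vr[A=3072/1277 B=8426496/3985517 C=3225018880/1048190971 E=7118848/3985517 G=7118848/3985517 H=923136/335851] → run E
t=11: vr[A=3072/1277 B=8426496/3985517 C=3225018880/1048190971 E=8426496/3985517 G=7118848/3985517 H=923136/335851] → run G
t=12: vr[A=3072/1277 B=8426496/3985517 C=3225018880/1048190971 E=8426496/3985517 G=3912841728/1048190971 H=923136/335851] → run B
t=13: vr[A=3072/1277 C=3225018880/1048190971 E=8426496/3985517 G=3912841728/1048190971 H=923136/335851] → run E
t=14: vr[A=3072/1277 C=3225018880/1048190971 E=9734144/3985517 G=3912841728/1048190971 H=923136/335851] → run A
t=15: vr[C=3225018880/1048190971 E=9734144/3985517 G=3912841728/1048190971 H=923136/335851] → run E
t=16: vr[C=3225018880/1048190971 E=11041792/3985517 G=3912841728/1048190971 H=923136/335851] → run H
t=17: vr[C=3225018880/1048190971 E=11041792/3985517 G=3912841728/1048190971 H=1576960/335851] → run E
t=18: vr[C=3225018880/1048190971 E=12349440/3985517 G=3912841728/1048190971 H=1576960/335851] → run C
t=19: vr[C=5265603584/1048190971 E=12349440/3985517 G=3912841728/1048190971 H=1576960/335851] → run E
t=20: vr[C=5265603584/1048190971 E=13657088/3985517 G=3912841728/1048190971 H=1576960/335851] → run E
t=21: vr[C=5265603584/1048190971 G=3912841728/1048190971 H=1576960/335851] → run G
t=22: vr[C=5265603584/1048190971 H=1576960/335851] → run H
t=23: vr[C=5265603584/1048190971 H=2230784/335851] → run C
t=24: vr[C=7306188288/1048190971 H=2230784/335851] → run H
t=25: vr[C=7306188288/1048190971 H=2884608/335851] → run C
t=26: vr[C=9346772992/1048190971 H=2884608/335851] → run H
t=27: vr[C=9346772992/1048190971 H=3538432/335851] → run C
t=28: vr[H=3538432/335851] → run H
t=29: vr[H=4192256/335851] → run H
t=30: vr[H=4846080/335851] → run H
t=31: (idle)
t=32: (idle)
t=33: (idle)
t=34: (idle)
t=35: (idle)
t=36: (idle)
t=37: (idle)
t=38: (idle)
t=39: (idle)

completion order = B, A, E, G, C, H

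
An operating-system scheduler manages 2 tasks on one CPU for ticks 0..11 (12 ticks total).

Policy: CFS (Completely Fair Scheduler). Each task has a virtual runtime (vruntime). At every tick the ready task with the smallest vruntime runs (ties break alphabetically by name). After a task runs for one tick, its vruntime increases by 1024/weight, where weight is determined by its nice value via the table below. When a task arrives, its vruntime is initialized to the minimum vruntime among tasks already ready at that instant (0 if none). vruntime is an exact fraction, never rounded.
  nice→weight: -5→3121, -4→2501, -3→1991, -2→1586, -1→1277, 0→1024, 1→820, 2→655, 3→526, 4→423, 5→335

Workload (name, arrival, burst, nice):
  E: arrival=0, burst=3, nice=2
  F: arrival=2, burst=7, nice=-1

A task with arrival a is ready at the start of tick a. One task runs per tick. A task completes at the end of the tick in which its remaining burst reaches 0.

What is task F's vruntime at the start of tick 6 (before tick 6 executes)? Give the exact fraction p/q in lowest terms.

vruntime(F, start of tick 6) = 4627456/836435

t=0: vr[E=0] → run E
t=1: vr[E=1024/655] → run E
t=2: vr[E=2048/655 F=2048/655] → run E
t=3: vr[F=2048/655] → run F
t=4: vr[F=3286016/836435] → run F
t=5: vr[F=3956736/836435] → run F
t=6: vr[F=4627456/836435] → run F
t=7: vr[F=5298176/836435] → run F
t=8: vr[F=5968896/836435] → run F
t=9: vr[F=6639616/836435] → run F
t=10: (idle)
t=11: (idle)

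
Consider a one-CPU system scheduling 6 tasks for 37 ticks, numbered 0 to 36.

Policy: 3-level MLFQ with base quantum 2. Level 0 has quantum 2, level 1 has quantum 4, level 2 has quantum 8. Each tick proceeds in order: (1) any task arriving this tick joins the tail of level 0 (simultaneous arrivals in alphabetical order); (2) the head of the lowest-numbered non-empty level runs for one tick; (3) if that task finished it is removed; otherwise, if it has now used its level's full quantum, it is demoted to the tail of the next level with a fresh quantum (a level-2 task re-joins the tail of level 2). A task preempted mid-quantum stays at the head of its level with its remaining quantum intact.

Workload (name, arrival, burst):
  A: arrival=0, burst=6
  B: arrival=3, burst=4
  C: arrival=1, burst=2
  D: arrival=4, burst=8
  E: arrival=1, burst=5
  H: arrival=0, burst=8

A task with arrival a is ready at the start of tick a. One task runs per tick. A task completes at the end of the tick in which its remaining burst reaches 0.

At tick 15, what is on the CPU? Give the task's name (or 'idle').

t=0: L0/L1/L2 = AH/-/- → run A
t=1: L0/L1/L2 = AHCE/-/- → run A
t=2: L0/L1/L2 = HCE/A/- → run H
t=3: L0/L1/L2 = HCEB/A/- → run H
t=4: L0/L1/L2 = CEBD/AH/- → run C
t=5: L0/L1/L2 = CEBD/AH/- → run C
t=6: L0/L1/L2 = EBD/AH/- → run E
t=7: L0/L1/L2 = EBD/AH/- → run E
t=8: L0/L1/L2 = BD/AHE/- → run B
t=9: L0/L1/L2 = BD/AHE/- → run B
t=10: L0/L1/L2 = D/AHEB/- → run D
t=11: L0/L1/L2 = D/AHEB/- → run D
t=12: L0/L1/L2 = -/AHEBD/- → run A
t=13: L0/L1/L2 = -/AHEBD/- → run A
t=14: L0/L1/L2 = -/AHEBD/- → run A
t=15: L0/L1/L2 = -/AHEBD/- → run A
t=16: L0/L1/L2 = -/HEBD/- → run H
t=17: L0/L1/L2 = -/HEBD/- → run H
t=18: L0/L1/L2 = -/HEBD/- → run H
t=19: L0/L1/L2 = -/HEBD/- → run H
t=20: L0/L1/L2 = -/EBD/H → run E
t=21: L0/L1/L2 = -/EBD/H → run E
t=22: L0/L1/L2 = -/EBD/H → run E
t=23: L0/L1/L2 = -/BD/H → run B
t=24: L0/L1/L2 = -/BD/H → run B
t=25: L0/L1/L2 = -/D/H → run D
t=26: L0/L1/L2 = -/D/H → run D
t=27: L0/L1/L2 = -/D/H → run D
t=28: L0/L1/L2 = -/D/H → run D
t=29: L0/L1/L2 = -/-/HD → run H
t=30: L0/L1/L2 = -/-/HD → run H
t=31: L0/L1/L2 = -/-/D → run D
t=32: L0/L1/L2 = -/-/D → run D
t=33: (idle)
t=34: (idle)
t=35: (idle)
t=36: (idle)

running at tick 15 = A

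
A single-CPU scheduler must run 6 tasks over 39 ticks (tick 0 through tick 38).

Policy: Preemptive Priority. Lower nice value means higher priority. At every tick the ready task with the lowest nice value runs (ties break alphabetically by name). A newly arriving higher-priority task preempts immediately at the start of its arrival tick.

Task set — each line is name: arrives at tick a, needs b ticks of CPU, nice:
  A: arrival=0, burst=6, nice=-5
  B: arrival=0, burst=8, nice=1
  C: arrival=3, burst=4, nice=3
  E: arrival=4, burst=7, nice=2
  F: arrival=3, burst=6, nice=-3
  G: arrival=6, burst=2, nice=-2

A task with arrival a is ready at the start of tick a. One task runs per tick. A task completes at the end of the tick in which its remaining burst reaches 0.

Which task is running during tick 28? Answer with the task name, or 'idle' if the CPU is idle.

running at tick 28 = E

t=0: ready={A,B} → run A
t=1: ready={A,B} → run A
t=2: ready={A,B} → run A
t=3: ready={A,B,C,F} → run A
t=4: ready={A,B,C,E,F} → run A
t=5: ready={A,B,C,E,F} → run A
t=6: ready={B,C,E,F,G} → run F
t=7: ready={B,C,E,F,G} → run F
t=8: ready={B,C,E,F,G} → run F
t=9: ready={B,C,E,F,G} → run F
t=10: ready={B,C,E,F,G} → run F
t=11: ready={B,C,E,F,G} → run F
t=12: ready={B,C,E,G} → run G
t=13: ready={B,C,E,G} → run G
t=14: ready={B,C,E} → run B
t=15: ready={B,C,E} → run B
t=16: ready={B,C,E} → run B
t=17: ready={B,C,E} → run B
t=18: ready={B,C,E} → run B
t=19: ready={B,C,E} → run B
t=20: ready={B,C,E} → run B
t=21: ready={B,C,E} → run B
t=22: ready={C,E} → run E
t=23: ready={C,E} → run E
t=24: ready={C,E} → run E
t=25: ready={C,E} → run E
t=26: ready={C,E} → run E
t=27: ready={C,E} → run E
t=28: ready={C,E} → run E
t=29: ready={C} → run C
t=30: ready={C} → run C
t=31: ready={C} → run C
t=32: ready={C} → run C
t=33: (idle)
t=34: (idle)
t=35: (idle)
t=36: (idle)
t=37: (idle)
t=38: (idle)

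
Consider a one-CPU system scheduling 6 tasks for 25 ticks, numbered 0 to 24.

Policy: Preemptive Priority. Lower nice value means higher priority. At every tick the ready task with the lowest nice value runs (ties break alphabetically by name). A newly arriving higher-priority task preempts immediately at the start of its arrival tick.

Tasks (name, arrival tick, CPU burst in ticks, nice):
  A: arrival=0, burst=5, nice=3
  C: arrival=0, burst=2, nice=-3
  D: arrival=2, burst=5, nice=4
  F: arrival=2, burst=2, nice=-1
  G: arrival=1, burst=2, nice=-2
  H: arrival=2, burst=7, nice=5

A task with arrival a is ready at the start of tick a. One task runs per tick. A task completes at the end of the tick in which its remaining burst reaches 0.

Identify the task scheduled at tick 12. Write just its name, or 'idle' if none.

t=0: ready={A,C} → run C
t=1: ready={A,C,G} → run C
t=2: ready={A,D,F,G,H} → run G
t=3: ready={A,D,F,G,H} → run G
t=4: ready={A,D,F,H} → run F
t=5: ready={A,D,F,H} → run F
t=6: ready={A,D,H} → run A
t=7: ready={A,D,H} → run A
t=8: ready={A,D,H} → run A
t=9: ready={A,D,H} → run A
t=10: ready={A,D,H} → run A
t=11: ready={D,H} → run D
t=12: ready={D,H} → run D
t=13: ready={D,H} → run D
t=14: ready={D,H} → run D
t=15: ready={D,H} → run D
t=16: ready={H} → run H
t=17: ready={H} → run H
t=18: ready={H} → run H
t=19: ready={H} → run H
t=20: ready={H} → run H
t=21: ready={H} → run H
t=22: ready={H} → run H
t=23: (idle)
t=24: (idle)

running at tick 12 = D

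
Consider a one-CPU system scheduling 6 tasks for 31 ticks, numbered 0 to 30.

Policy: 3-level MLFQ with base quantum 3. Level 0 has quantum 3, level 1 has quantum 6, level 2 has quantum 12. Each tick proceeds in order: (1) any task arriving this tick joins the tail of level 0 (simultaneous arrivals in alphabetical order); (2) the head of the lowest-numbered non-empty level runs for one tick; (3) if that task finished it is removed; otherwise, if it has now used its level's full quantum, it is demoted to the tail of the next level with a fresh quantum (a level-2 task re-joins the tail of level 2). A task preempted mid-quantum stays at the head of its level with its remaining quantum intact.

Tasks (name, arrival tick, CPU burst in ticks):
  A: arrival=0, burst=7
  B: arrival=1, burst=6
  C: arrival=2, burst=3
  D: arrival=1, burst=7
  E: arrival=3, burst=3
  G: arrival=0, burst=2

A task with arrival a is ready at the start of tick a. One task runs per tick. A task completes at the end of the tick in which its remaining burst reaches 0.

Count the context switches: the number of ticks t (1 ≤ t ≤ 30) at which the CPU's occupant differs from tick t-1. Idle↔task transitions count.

t=0: L0/L1/L2 = AG/-/- → run A
t=1: L0/L1/L2 = AGBD/-/- → run A
t=2: L0/L1/L2 = AGBDC/-/- → run A
t=3: L0/L1/L2 = GBDCE/A/- → run G
t=4: L0/L1/L2 = GBDCE/A/- → run G
t=5: L0/L1/L2 = BDCE/A/- → run B
t=6: L0/L1/L2 = BDCE/A/- → run B
t=7: L0/L1/L2 = BDCE/A/- → run B
t=8: L0/L1/L2 = DCE/AB/- → run D
t=9: L0/L1/L2 = DCE/AB/- → run D
t=10: L0/L1/L2 = DCE/AB/- → run D
t=11: L0/L1/L2 = CE/ABD/- → run C
t=12: L0/L1/L2 = CE/ABD/- → run C
t=13: L0/L1/L2 = CE/ABD/- → run C
t=14: L0/L1/L2 = E/ABD/- → run E
t=15: L0/L1/L2 = E/ABD/- → run E
t=16: L0/L1/L2 = E/ABD/- → run E
t=17: L0/L1/L2 = -/ABD/- → run A
t=18: L0/L1/L2 = -/ABD/- → run A
t=19: L0/L1/L2 = -/ABD/- → run A
t=20: L0/L1/L2 = -/ABD/- → run A
t=21: L0/L1/L2 = -/BD/- → run B
t=22: L0/L1/L2 = -/BD/- → run B
t=23: L0/L1/L2 = -/BD/- → run B
t=24: L0/L1/L2 = -/D/- → run D
t=25: L0/L1/L2 = -/D/- → run D
t=26: L0/L1/L2 = -/D/- → run D
t=27: L0/L1/L2 = -/D/- → run D
t=28: (idle)
t=29: (idle)
t=30: (idle)

context switches = 9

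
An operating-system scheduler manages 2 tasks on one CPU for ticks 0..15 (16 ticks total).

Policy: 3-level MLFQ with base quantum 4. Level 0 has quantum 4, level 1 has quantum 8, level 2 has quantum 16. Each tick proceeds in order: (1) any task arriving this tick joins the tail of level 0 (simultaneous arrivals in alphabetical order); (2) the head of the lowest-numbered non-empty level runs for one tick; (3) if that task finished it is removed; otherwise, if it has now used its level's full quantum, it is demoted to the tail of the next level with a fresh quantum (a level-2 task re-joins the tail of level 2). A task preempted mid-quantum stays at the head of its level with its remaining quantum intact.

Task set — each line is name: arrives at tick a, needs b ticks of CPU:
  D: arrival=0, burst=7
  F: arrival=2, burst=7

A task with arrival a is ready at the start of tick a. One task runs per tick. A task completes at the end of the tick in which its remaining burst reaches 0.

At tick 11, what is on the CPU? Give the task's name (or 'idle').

t=0: L0/L1/L2 = D/-/- → run D
t=1: L0/L1/L2 = D/-/- → run D
t=2: L0/L1/L2 = DF/-/- → run D
t=3: L0/L1/L2 = DF/-/- → run D
t=4: L0/L1/L2 = F/D/- → run F
t=5: L0/L1/L2 = F/D/- → run F
t=6: L0/L1/L2 = F/D/- → run F
t=7: L0/L1/L2 = F/D/- → run F
t=8: L0/L1/L2 = -/DF/- → run D
t=9: L0/L1/L2 = -/DF/- → run D
t=10: L0/L1/L2 = -/DF/- → run D
t=11: L0/L1/L2 = -/F/- → run F
t=12: L0/L1/L2 = -/F/- → run F
t=13: L0/L1/L2 = -/F/- → run F
t=14: (idle)
t=15: (idle)

running at tick 11 = F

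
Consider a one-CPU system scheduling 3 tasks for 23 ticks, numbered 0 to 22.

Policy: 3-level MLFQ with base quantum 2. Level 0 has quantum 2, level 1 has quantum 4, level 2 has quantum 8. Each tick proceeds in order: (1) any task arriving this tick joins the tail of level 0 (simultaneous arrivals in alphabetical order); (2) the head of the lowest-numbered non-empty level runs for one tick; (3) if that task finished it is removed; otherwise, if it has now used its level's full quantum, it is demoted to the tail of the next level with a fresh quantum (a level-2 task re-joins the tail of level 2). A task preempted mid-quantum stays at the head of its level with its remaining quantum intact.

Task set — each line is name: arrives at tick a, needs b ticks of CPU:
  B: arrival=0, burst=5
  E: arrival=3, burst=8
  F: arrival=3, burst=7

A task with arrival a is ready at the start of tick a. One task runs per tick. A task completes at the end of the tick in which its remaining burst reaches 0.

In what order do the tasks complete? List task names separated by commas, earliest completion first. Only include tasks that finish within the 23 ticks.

t=0: L0/L1/L2 = B/-/- → run B
t=1: L0/L1/L2 = B/-/- → run B
t=2: L0/L1/L2 = -/B/- → run B
t=3: L0/L1/L2 = EF/B/- → run E
t=4: L0/L1/L2 = EF/B/- → run E
t=5: L0/L1/L2 = F/BE/- → run F
t=6: L0/L1/L2 = F/BE/- → run F
t=7: L0/L1/L2 = -/BEF/- → run B
t=8: L0/L1/L2 = -/BEF/- → run B
t=9: L0/L1/L2 = -/EF/- → run E
t=10: L0/L1/L2 = -/EF/- → run E
t=11: L0/L1/L2 = -/EF/- → run E
t=12: L0/L1/L2 = -/EF/- → run E
t=13: L0/L1/L2 = -/F/E → run F
t=14: L0/L1/L2 = -/F/E → run F
t=15: L0/L1/L2 = -/F/E → run F
t=16: L0/L1/L2 = -/F/E → run F
t=17: L0/L1/L2 = -/-/EF → run E
t=18: L0/L1/L2 = -/-/EF → run E
t=19: L0/L1/L2 = -/-/F → run F
t=20: (idle)
t=21: (idle)
t=22: (idle)

completion order = B, E, F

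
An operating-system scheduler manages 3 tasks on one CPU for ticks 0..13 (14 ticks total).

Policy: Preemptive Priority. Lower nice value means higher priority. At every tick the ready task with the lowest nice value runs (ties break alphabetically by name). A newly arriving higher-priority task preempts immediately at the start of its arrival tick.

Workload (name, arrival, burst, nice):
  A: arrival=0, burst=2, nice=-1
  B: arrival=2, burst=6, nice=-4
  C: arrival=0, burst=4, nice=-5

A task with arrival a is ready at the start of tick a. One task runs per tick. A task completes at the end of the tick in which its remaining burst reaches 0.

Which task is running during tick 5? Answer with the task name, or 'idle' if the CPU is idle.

t=0: ready={A,C} → run C
t=1: ready={A,C} → run C
t=2: ready={A,B,C} → run C
t=3: ready={A,B,C} → run C
t=4: ready={A,B} → run B
t=5: ready={A,B} → run B
t=6: ready={A,B} → run B
t=7: ready={A,B} → run B
t=8: ready={A,B} → run B
t=9: ready={A,B} → run B
t=10: ready={A} → run A
t=11: ready={A} → run A
t=12: (idle)
t=13: (idle)

running at tick 5 = B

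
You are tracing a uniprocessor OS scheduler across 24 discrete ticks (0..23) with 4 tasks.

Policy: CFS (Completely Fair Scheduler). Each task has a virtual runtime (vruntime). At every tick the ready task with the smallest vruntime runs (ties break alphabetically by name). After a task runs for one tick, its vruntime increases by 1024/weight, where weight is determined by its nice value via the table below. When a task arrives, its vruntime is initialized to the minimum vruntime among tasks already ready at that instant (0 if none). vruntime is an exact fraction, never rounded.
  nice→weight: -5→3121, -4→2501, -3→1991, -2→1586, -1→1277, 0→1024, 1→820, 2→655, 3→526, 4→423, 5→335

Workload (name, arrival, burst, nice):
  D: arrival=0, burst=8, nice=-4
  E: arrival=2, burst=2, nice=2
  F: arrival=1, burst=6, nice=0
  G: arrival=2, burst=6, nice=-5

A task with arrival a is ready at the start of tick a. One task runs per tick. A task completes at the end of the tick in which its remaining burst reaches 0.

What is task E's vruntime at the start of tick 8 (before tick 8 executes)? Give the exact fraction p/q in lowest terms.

vruntime(E, start of tick 8) = 3231744/1638155

t=0: vr[D=0] → run D
t=1: vr[D=1024/2501 F=1024/2501] → run D
t=2: vr[D=2048/2501 E=1024/2501 F=1024/2501 G=1024/2501] → run E
t=3: vr[D=2048/2501 E=3231744/1638155 F=1024/2501 G=1024/2501] → run F
t=4: vr[D=2048/2501 E=3231744/1638155 F=3525/2501 G=1024/2501] → run G
t=5: vr[D=2048/2501 E=3231744/1638155 F=3525/2501 G=5756928/7805621] → run G
t=6: vr[D=2048/2501 E=3231744/1638155 F=3525/2501 G=8317952/7805621] → run D
t=7: vr[D=3072/2501 E=3231744/1638155 F=3525/2501 G=8317952/7805621] → run G
t=8: vr[D=3072/2501 E=3231744/1638155 F=3525/2501 G=10878976/7805621] → run D
t=9: vr[D=4096/2501 E=3231744/1638155 F=3525/2501 G=10878976/7805621] → run G
t=10: vr[D=4096/2501 E=3231744/1638155 F=3525/2501 G=13440000/7805621] → run F
t=11: vr[D=4096/2501 E=3231744/1638155 F=6026/2501 G=13440000/7805621] → run D
t=12: vr[D=5120/2501 E=3231744/1638155 F=6026/2501 G=13440000/7805621] → run G
t=13: vr[D=5120/2501 E=3231744/1638155 F=6026/2501 G=16001024/7805621] → run E
t=14: vr[D=5120/2501 F=6026/2501 G=16001024/7805621] → run D
t=15: vr[D=6144/2501 F=6026/2501 G=16001024/7805621] → run G
t=16: vr[D=6144/2501 F=6026/2501] → run F
t=17: vr[D=6144/2501 F=8527/2501] → run D
t=18: vr[D=7168/2501 F=8527/2501] → run D
t=19: vr[F=8527/2501] → run F
t=20: vr[F=11028/2501] → run F
t=21: vr[F=13529/2501] → run F
t=22: (idle)
t=23: (idle)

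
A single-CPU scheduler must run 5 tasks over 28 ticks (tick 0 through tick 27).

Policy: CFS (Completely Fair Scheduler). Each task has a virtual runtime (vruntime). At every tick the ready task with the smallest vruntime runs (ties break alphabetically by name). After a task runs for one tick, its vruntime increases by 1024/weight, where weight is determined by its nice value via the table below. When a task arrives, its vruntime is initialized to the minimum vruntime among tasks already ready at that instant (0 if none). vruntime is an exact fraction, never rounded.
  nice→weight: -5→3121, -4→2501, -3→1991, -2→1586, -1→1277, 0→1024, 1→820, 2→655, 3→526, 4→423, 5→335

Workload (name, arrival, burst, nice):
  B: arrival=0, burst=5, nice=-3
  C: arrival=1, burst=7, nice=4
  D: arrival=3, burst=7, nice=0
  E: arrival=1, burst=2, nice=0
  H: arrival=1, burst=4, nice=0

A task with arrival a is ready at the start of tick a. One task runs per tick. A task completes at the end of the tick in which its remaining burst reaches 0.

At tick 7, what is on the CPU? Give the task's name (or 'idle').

running at tick 7 = D

t=0: vr[B=0] → run B
t=1: vr[B=1024/1991 C=1024/1991 E=1024/1991 H=1024/1991] → run B
t=2: vr[B=2048/1991 C=1024/1991 E=1024/1991 H=1024/1991] → run C
t=3: vr[B=2048/1991 C=2471936/842193 D=1024/1991 E=1024/1991 H=1024/1991] → run D
t=4: vr[B=2048/1991 C=2471936/842193 D=3015/1991 E=1024/1991 H=1024/1991] → run E
t=5: vr[B=2048/1991 C=2471936/842193 D=3015/1991 E=3015/1991 H=1024/1991] → run H
t=6: vr[B=2048/1991 C=2471936/842193 D=3015/1991 E=3015/1991 H=3015/1991] → run B
t=7: vr[B=3072/1991 C=2471936/842193 D=3015/1991 E=3015/1991 H=3015/1991] → run D
t=8: vr[B=3072/1991 C=2471936/842193 D=5006/1991 E=3015/1991 H=3015/1991] → run E
t=9: vr[B=3072/1991 C=2471936/842193 D=5006/1991 H=3015/1991] → run H
t=10: vr[B=3072/1991 C=2471936/842193 D=5006/1991 H=5006/1991] → run B
t=11: vr[B=4096/1991 C=2471936/842193 D=5006/1991 H=5006/1991] → run B
t=12: vr[C=2471936/842193 D=5006/1991 H=5006/1991] → run D
t=13: vr[C=2471936/842193 D=6997/1991 H=5006/1991] → run H
t=14: vr[C=2471936/842193 D=6997/1991 H=6997/1991] → run C
t=15: vr[C=4510720/842193 D=6997/1991 H=6997/1991] → run D
t=16: vr[C=4510720/842193 D=8988/1991 H=6997/1991] → run H
t=17: vr[C=4510720/842193 D=8988/1991] → run D
t=18: vr[C=4510720/842193 D=10979/1991] → run C
t=19: vr[C=2183168/280731 D=10979/1991] → run D
t=20: vr[C=2183168/280731 D=12970/1991] → run D
t=21: vr[C=2183168/280731] → run C
t=22: vr[C=8588288/842193] → run C
t=23: vr[C=10627072/842193] → run C
t=24: vr[C=4221952/280731] → run C
t=25: (idle)
t=26: (idle)
t=27: (idle)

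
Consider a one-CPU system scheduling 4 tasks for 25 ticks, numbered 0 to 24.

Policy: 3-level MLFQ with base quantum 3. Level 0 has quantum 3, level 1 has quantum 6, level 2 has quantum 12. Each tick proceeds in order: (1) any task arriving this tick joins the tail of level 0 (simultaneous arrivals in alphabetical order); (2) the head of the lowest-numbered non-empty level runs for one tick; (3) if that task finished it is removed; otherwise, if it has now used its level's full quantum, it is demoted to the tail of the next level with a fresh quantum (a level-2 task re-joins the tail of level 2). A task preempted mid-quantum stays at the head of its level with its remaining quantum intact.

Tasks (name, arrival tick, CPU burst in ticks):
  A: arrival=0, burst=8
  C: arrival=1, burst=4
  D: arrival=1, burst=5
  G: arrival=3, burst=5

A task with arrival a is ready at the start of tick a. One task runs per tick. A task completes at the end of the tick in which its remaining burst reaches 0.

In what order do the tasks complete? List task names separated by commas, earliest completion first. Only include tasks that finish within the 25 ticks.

t=0: L0/L1/L2 = A/-/- → run A
t=1: L0/L1/L2 = ACD/-/- → run A
t=2: L0/L1/L2 = ACD/-/- → run A
t=3: L0/L1/L2 = CDG/A/- → run C
t=4: L0/L1/L2 = CDG/A/- → run C
t=5: L0/L1/L2 = CDG/A/- → run C
t=6: L0/L1/L2 = DG/AC/- → run D
t=7: L0/L1/L2 = DG/AC/- → run D
t=8: L0/L1/L2 = DG/AC/- → run D
t=9: L0/L1/L2 = G/ACD/- → run G
t=10: L0/L1/L2 = G/ACD/- → run G
t=11: L0/L1/L2 = G/ACD/- → run G
t=12: L0/L1/L2 = -/ACDG/- → run A
t=13: L0/L1/L2 = -/ACDG/- → run A
t=14: L0/L1/L2 = -/ACDG/- → run A
t=15: L0/L1/L2 = -/ACDG/- → run A
t=16: L0/L1/L2 = -/ACDG/- → run A
t=17: L0/L1/L2 = -/CDG/- → run C
t=18: L0/L1/L2 = -/DG/- → run D
t=19: L0/L1/L2 = -/DG/- → run D
t=20: L0/L1/L2 = -/G/- → run G
t=21: L0/L1/L2 = -/G/- → run G
t=22: (idle)
t=23: (idle)
t=24: (idle)

completion order = A, C, D, G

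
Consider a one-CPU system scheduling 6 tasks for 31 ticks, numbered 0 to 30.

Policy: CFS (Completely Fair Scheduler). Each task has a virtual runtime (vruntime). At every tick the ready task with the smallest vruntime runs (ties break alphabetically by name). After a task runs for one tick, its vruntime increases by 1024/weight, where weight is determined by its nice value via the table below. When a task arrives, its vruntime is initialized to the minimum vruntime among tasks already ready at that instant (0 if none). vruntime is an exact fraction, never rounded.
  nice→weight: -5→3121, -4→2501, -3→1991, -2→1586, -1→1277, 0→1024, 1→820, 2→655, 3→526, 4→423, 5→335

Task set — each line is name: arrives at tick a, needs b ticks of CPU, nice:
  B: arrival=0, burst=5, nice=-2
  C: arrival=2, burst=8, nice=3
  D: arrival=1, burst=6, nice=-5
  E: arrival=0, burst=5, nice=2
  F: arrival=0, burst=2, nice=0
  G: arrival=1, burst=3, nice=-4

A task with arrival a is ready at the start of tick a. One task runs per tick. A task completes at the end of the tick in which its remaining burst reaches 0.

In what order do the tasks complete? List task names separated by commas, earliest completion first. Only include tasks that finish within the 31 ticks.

t=0: vr[B=0 E=0 F=0] → run B
t=1: vr[B=512/793 D=0 E=0 F=0 G=0] → run D
t=2: vr[B=512/793 C=0 D=1024/3121 E=0 F=0 G=0] → run C
t=3: vr[B=512/793 C=512/263 D=1024/3121 E=0 F=0 G=0] → run E
t=4: vr[B=512/793 C=512/263 D=1024/3121 E=1024/655 F=0 G=0] → run F
t=5: vr[B=512/793 C=512/263 D=1024/3121 E=1024/655 F=1 G=0] → run G
t=6: vr[B=512/793 C=512/263 D=1024/3121 E=1024/655 F=1 G=1024/2501] → run D
t=7: vr[B=512/793 C=512/263 D=2048/3121 E=1024/655 F=1 G=1024/2501] → run G
t=8: vr[B=512/793 C=512/263 D=2048/3121 E=1024/655 F=1 G=2048/2501] → run B
t=9: vr[B=1024/793 C=512/263 D=2048/3121 E=1024/655 F=1 G=2048/2501] → run D
t=10: vr[B=1024/793 C=512/263 D=3072/3121 E=1024/655 F=1 G=2048/2501] → run G
t=11: vr[B=1024/793 C=512/263 D=3072/3121 E=1024/655 F=1] → run D
t=12: vr[B=1024/793 C=512/263 D=4096/3121 E=1024/655 F=1] → run F
t=13: vr[B=1024/793 C=512/263 D=4096/3121 E=1024/655] → run B
t=14: vr[B=1536/793 C=512/263 D=4096/3121 E=1024/655] → run D
t=15: vr[B=1536/793 C=512/263 D=5120/3121 E=1024/655] → run E
t=16: vr[B=1536/793 C=512/263 D=5120/3121 E=2048/655] → run D
t=17: vr[B=1536/793 C=512/263 E=2048/655] → run B
t=18: vr[B=2048/793 C=512/263 E=2048/655] → run C
t=19: vr[B=2048/793 C=1024/263 E=2048/655] → run B
t=20: vr[C=1024/263 E=2048/655] → run E
t=21: vr[C=1024/263 E=3072/655] → run C
t=22: vr[C=1536/263 E=3072/655] → run E
t=23: vr[C=1536/263 E=4096/655] → run C
t=24: vr[C=2048/263 E=4096/655] → run E
t=25: vr[C=2048/263] → run C
t=26: vr[C=2560/263] → run C
t=27: vr[C=3072/263] → run C
t=28: vr[C=3584/263] → run C
t=29: (idle)
t=30: (idle)

completion order = G, F, D, B, E, C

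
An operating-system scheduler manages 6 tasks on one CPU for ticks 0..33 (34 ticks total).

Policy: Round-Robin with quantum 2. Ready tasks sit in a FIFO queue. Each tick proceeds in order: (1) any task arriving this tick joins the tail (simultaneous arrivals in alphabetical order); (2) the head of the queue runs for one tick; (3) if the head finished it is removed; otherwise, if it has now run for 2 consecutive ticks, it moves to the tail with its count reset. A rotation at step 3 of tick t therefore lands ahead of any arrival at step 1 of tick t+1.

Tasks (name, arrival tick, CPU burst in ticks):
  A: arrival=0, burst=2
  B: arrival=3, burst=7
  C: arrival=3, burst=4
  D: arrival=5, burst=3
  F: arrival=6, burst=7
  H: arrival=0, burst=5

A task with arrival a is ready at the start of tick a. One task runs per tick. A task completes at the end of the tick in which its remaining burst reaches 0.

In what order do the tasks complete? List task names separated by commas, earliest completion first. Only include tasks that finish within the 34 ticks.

t=0: queue=[A,H] q_used=0 → run A
t=1: queue=[A,H] q_used=1 → run A
t=2: queue=[H] q_used=0 → run H
t=3: queue=[H,B,C] q_used=1 → run H
t=4: queue=[B,C,H] q_used=0 → run B
t=5: queue=[B,C,H,D] q_used=1 → run B
t=6: queue=[C,H,D,B,F] q_used=0 → run C
t=7: queue=[C,H,D,B,F] q_used=1 → run C
t=8: queue=[H,D,B,F,C] q_used=0 → run H
t=9: queue=[H,D,B,F,C] q_used=1 → run H
t=10: queue=[D,B,F,C,H] q_used=0 → run D
t=11: queue=[D,B,F,C,H] q_used=1 → run D
t=12: queue=[B,F,C,H,D] q_used=0 → run B
t=13: queue=[B,F,C,H,D] q_used=1 → run B
t=14: queue=[F,C,H,D,B] q_used=0 → run F
t=15: queue=[F,C,H,D,B] q_used=1 → run F
t=16: queue=[C,H,D,B,F] q_used=0 → run C
t=17: queue=[C,H,D,B,F] q_used=1 → run C
t=18: queue=[H,D,B,F] q_used=0 → run H
t=19: queue=[D,B,F] q_used=0 → run D
t=20: queue=[B,F] q_used=0 → run B
t=21: queue=[B,F] q_used=1 → run B
t=22: queue=[F,B] q_used=0 → run F
t=23: queue=[F,B] q_used=1 → run F
t=24: queue=[B,F] q_used=0 → run B
t=25: queue=[F] q_used=0 → run F
t=26: queue=[F] q_used=1 → run F
t=27: queue=[F] q_used=0 → run F
t=28: (idle)
t=29: (idle)
t=30: (idle)
t=31: (idle)
t=32: (idle)
t=33: (idle)

completion order = A, C, H, D, B, F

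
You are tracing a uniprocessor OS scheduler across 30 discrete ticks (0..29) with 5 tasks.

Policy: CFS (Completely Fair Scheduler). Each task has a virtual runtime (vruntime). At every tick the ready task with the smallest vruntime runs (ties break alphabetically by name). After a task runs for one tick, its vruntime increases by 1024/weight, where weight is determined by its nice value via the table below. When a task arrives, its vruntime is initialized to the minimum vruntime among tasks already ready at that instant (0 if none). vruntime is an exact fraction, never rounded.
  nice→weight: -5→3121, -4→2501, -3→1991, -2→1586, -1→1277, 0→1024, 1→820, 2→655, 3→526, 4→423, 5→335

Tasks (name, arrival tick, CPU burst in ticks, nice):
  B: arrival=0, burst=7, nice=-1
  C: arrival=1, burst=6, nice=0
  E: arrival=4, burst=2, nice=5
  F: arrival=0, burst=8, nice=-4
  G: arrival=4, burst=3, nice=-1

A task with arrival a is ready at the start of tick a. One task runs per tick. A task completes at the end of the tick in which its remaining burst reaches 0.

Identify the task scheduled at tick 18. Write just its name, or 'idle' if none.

t=0: vr[B=0 F=0] → run B
t=1: vr[B=1024/1277 C=0 F=0] → run C
t=2: vr[B=1024/1277 C=1 F=0] → run F
t=3: vr[B=1024/1277 C=1 F=1024/2501] → run F
t=4: vr[B=1024/1277 C=1 E=1024/1277 F=2048/2501 G=1024/1277] → run B
t=5: vr[B=2048/1277 C=1 E=1024/1277 F=2048/2501 G=1024/1277] → run E
t=6: vr[B=2048/1277 C=1 E=1650688/427795 F=2048/2501 G=1024/1277] → run G
t=7: vr[B=2048/1277 C=1 E=1650688/427795 F=2048/2501 G=2048/1277] → run F
t=8: vr[B=2048/1277 C=1 E=1650688/427795 F=3072/2501 G=2048/1277] → run C
t=9: vr[B=2048/1277 C=2 E=1650688/427795 F=3072/2501 G=2048/1277] → run F
t=10: vr[B=2048/1277 C=2 E=1650688/427795 F=4096/2501 G=2048/1277] → run B
t=11: vr[B=3072/1277 C=2 E=1650688/427795 F=4096/2501 G=2048/1277] → run G
t=12: vr[B=3072/1277 C=2 E=1650688/427795 F=4096/2501 G=3072/1277] → run F
t=13: vr[B=3072/1277 C=2 E=1650688/427795 F=5120/2501 G=3072/1277] → run C
t=14: vr[B=3072/1277 C=3 E=1650688/427795 F=5120/2501 G=3072/1277] → run F
t=15: vr[B=3072/1277 C=3 E=1650688/427795 F=6144/2501 G=3072/1277] → run B
t=16: vr[B=4096/1277 C=3 E=1650688/427795 F=6144/2501 G=3072/1277] → run G
t=17: vr[B=4096/1277 C=3 E=1650688/427795 F=6144/2501] → run F
t=18: vr[B=4096/1277 C=3 E=1650688/427795 F=7168/2501] → run F
t=19: vr[B=4096/1277 C=3 E=1650688/427795] → run C
t=20: vr[B=4096/1277 C=4 E=1650688/427795] → run B
t=21: vr[B=5120/1277 C=4 E=1650688/427795] → run E
t=22: vr[B=5120/1277 C=4] → run C
t=23: vr[B=5120/1277 C=5] → run B
t=24: vr[B=6144/1277 C=5] → run B
t=25: vr[C=5] → run C
t=26: (idle)
t=27: (idle)
t=28: (idle)
t=29: (idle)

running at tick 18 = F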